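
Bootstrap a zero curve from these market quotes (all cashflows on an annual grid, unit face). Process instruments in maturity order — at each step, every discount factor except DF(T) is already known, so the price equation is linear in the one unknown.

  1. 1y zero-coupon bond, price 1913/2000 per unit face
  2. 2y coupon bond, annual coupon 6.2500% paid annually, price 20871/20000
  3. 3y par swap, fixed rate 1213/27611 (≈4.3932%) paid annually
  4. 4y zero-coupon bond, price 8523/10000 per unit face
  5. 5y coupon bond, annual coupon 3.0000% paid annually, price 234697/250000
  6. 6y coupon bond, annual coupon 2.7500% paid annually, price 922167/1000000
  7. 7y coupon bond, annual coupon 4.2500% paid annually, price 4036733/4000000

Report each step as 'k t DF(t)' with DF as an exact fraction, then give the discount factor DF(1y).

1 1 1913/2000
2 2 9259/10000
3 3 8787/10000
4 4 8523/10000
5 5 4031/5000
6 6 487/625
7 7 7561/10000
DF(1y) = 1913/2000 ≈ 0.956500

step 1 [1y] zero: DF = P = 1913/2000 ≈ 0.956500
step 2 [2y] bond c/1=1/16: DF=(20871/20000 − 1/16·(0.956500))/(1+1/16) = 9259/10000 ≈ 0.925900
step 3 [3y] swap r/1=1213/27611: DF=(1 − 1213/27611·(0.956500+0.925900))/(1+1213/27611) = 8787/10000 ≈ 0.878700
step 4 [4y] zero: DF = P = 8523/10000 ≈ 0.852300
step 5 [5y] bond c/1=3/100: DF=(234697/250000 − 3/100·(0.956500+0.925900+0.878700+0.852300))/(1+3/100) = 4031/5000 ≈ 0.806200
step 6 [6y] bond c/1=11/400: DF=(922167/1000000 − 11/400·(0.956500+0.925900+0.878700+0.852300+0.806200))/(1+11/400) = 487/625 ≈ 0.779200
step 7 [7y] bond c/1=17/400: DF=(4036733/4000000 − 17/400·(0.956500+0.925900+0.878700+0.852300+0.806200+0.779200))/(1+17/400) = 7561/10000 ≈ 0.756100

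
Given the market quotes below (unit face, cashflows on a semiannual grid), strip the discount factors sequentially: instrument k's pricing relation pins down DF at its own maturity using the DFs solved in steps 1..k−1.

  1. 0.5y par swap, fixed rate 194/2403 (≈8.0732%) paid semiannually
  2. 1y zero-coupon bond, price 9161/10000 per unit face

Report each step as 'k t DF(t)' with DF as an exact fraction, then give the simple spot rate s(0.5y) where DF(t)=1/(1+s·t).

1 1/2 2403/2500
2 1 9161/10000
s(0.5y) = (1/(2403/2500) − 1)/(1/2) = 194/2403 ≈ 8.0732%

step 1 [0.5y] swap r/2=97/2403: DF=(1 − 97/2403·(0))/(1+97/2403) = 2403/2500 ≈ 0.961200
step 2 [1y] zero: DF = P = 9161/10000 ≈ 0.916100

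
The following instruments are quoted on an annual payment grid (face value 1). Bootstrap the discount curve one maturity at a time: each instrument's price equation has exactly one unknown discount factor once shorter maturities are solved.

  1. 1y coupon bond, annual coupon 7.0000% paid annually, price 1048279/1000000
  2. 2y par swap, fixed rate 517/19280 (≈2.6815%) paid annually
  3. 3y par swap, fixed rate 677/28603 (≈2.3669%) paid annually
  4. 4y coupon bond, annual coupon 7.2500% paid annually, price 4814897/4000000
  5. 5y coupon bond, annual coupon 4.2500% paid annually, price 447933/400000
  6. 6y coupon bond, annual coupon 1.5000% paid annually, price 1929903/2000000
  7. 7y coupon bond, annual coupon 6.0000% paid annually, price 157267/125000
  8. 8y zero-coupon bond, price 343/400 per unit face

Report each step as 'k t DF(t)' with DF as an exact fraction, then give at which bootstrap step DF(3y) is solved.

step 1 [1y] bond c/1=7/100: DF=(1048279/1000000 − 7/100·(0))/(1+7/100) = 9797/10000 ≈ 0.979700
step 2 [2y] swap r/1=517/19280: DF=(1 − 517/19280·(0.979700))/(1+517/19280) = 9483/10000 ≈ 0.948300
step 3 [3y] swap r/1=677/28603: DF=(1 − 677/28603·(0.979700+0.948300))/(1+677/28603) = 9323/10000 ≈ 0.932300
step 4 [4y] bond c/1=29/400: DF=(4814897/4000000 − 29/400·(0.979700+0.948300+0.932300))/(1+29/400) = 929/1000 ≈ 0.929000
step 5 [5y] bond c/1=17/400: DF=(447933/400000 − 17/400·(0.979700+0.948300+0.932300+0.929000))/(1+17/400) = 9197/10000 ≈ 0.919700
step 6 [6y] bond c/1=3/200: DF=(1929903/2000000 − 3/200·(0.979700+0.948300+0.932300+0.929000+0.919700))/(1+3/200) = 8811/10000 ≈ 0.881100
step 7 [7y] bond c/1=3/50: DF=(157267/125000 − 3/50·(0.979700+0.948300+0.932300+0.929000+0.919700+0.881100))/(1+3/50) = 1741/2000 ≈ 0.870500
step 8 [8y] zero: DF = P = 343/400 ≈ 0.857500

1 1 9797/10000
2 2 9483/10000
3 3 9323/10000
4 4 929/1000
5 5 9197/10000
6 6 8811/10000
7 7 1741/2000
8 8 343/400
DF(3y) is solved at step 3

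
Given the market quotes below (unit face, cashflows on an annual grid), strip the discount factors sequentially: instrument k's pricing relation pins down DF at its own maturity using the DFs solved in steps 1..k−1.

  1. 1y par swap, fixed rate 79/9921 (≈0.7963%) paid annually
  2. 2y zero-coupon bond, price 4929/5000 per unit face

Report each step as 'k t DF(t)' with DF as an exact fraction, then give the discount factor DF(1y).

step 1 [1y] swap r/1=79/9921: DF=(1 − 79/9921·(0))/(1+79/9921) = 9921/10000 ≈ 0.992100
step 2 [2y] zero: DF = P = 4929/5000 ≈ 0.985800

1 1 9921/10000
2 2 4929/5000
DF(1y) = 9921/10000 ≈ 0.992100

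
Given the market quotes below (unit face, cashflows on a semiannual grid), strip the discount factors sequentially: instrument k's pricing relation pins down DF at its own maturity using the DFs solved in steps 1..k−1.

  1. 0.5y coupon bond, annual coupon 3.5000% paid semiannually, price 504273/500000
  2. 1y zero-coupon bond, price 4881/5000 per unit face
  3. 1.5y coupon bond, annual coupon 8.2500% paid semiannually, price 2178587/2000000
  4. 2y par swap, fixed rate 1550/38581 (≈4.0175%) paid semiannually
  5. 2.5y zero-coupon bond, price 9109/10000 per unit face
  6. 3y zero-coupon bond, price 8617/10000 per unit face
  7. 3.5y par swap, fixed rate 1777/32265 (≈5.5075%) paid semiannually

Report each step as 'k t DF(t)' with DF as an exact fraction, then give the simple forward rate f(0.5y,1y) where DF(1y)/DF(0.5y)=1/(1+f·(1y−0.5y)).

1 1/2 1239/1250
2 1 4881/5000
3 3/2 4841/5000
4 2 369/400
5 5/2 9109/10000
6 3 8617/10000
7 7/2 8223/10000
f(0.5y,1y) = ((1239/1250)/(4881/5000) − 1)/(1/2) = 50/1627 ≈ 3.0731%

step 1 [0.5y] bond c/2=7/400: DF=(504273/500000 − 7/400·(0))/(1+7/400) = 1239/1250 ≈ 0.991200
step 2 [1y] zero: DF = P = 4881/5000 ≈ 0.976200
step 3 [1.5y] bond c/2=33/800: DF=(2178587/2000000 − 33/800·(0.991200+0.976200))/(1+33/800) = 4841/5000 ≈ 0.968200
step 4 [2y] swap r/2=775/38581: DF=(1 − 775/38581·(0.991200+0.976200+0.968200))/(1+775/38581) = 369/400 ≈ 0.922500
step 5 [2.5y] zero: DF = P = 9109/10000 ≈ 0.910900
step 6 [3y] zero: DF = P = 8617/10000 ≈ 0.861700
step 7 [3.5y] swap r/2=1777/64530: DF=(1 − 1777/64530·(0.991200+0.976200+0.968200+0.922500+0.910900+0.861700))/(1+1777/64530) = 8223/10000 ≈ 0.822300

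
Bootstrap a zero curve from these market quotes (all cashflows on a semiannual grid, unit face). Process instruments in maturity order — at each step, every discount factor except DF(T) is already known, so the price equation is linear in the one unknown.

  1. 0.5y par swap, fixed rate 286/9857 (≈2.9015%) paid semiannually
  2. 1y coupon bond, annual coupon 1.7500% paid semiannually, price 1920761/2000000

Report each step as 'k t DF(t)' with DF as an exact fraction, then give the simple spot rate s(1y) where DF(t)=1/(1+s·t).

1 1/2 9857/10000
2 1 1887/2000
s(1y) = (1/(1887/2000) − 1)/(1) = 113/1887 ≈ 5.9883%

step 1 [0.5y] swap r/2=143/9857: DF=(1 − 143/9857·(0))/(1+143/9857) = 9857/10000 ≈ 0.985700
step 2 [1y] bond c/2=7/800: DF=(1920761/2000000 − 7/800·(0.985700))/(1+7/800) = 1887/2000 ≈ 0.943500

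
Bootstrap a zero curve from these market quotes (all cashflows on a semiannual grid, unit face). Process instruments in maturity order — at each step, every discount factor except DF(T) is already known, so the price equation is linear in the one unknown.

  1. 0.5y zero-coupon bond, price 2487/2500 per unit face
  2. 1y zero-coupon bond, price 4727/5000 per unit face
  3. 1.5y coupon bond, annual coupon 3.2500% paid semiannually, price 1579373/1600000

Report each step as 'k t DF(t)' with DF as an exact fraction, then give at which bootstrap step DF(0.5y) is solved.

step 1 [0.5y] zero: DF = P = 2487/2500 ≈ 0.994800
step 2 [1y] zero: DF = P = 4727/5000 ≈ 0.945400
step 3 [1.5y] bond c/2=13/800: DF=(1579373/1600000 − 13/800·(0.994800+0.945400))/(1+13/800) = 9403/10000 ≈ 0.940300

1 1/2 2487/2500
2 1 4727/5000
3 3/2 9403/10000
DF(0.5y) is solved at step 1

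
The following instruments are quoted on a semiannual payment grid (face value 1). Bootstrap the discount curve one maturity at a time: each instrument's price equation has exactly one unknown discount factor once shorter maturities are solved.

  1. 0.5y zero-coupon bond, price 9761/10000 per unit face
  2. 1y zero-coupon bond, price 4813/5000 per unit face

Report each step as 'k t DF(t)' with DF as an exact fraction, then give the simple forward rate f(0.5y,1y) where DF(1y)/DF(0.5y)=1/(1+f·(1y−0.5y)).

step 1 [0.5y] zero: DF = P = 9761/10000 ≈ 0.976100
step 2 [1y] zero: DF = P = 4813/5000 ≈ 0.962600

1 1/2 9761/10000
2 1 4813/5000
f(0.5y,1y) = ((9761/10000)/(4813/5000) − 1)/(1/2) = 135/4813 ≈ 2.8049%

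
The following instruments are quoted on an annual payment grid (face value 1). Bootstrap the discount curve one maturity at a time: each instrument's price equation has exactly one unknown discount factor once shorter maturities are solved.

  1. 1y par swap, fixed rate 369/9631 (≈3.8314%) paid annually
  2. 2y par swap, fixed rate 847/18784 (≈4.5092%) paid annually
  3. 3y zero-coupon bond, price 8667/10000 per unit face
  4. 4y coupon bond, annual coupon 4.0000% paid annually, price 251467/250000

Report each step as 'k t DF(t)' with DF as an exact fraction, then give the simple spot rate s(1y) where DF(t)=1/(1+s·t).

step 1 [1y] swap r/1=369/9631: DF=(1 − 369/9631·(0))/(1+369/9631) = 9631/10000 ≈ 0.963100
step 2 [2y] swap r/1=847/18784: DF=(1 − 847/18784·(0.963100))/(1+847/18784) = 9153/10000 ≈ 0.915300
step 3 [3y] zero: DF = P = 8667/10000 ≈ 0.866700
step 4 [4y] bond c/1=1/25: DF=(251467/250000 − 1/25·(0.963100+0.915300+0.866700))/(1+1/25) = 1077/1250 ≈ 0.861600

1 1 9631/10000
2 2 9153/10000
3 3 8667/10000
4 4 1077/1250
s(1y) = (1/(9631/10000) − 1)/(1) = 369/9631 ≈ 3.8314%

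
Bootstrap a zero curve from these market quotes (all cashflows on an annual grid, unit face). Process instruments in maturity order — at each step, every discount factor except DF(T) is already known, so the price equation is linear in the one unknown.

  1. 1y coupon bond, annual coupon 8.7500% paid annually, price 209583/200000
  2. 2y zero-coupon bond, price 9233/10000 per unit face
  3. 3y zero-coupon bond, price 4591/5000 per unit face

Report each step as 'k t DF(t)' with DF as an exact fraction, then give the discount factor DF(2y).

step 1 [1y] bond c/1=7/80: DF=(209583/200000 − 7/80·(0))/(1+7/80) = 2409/2500 ≈ 0.963600
step 2 [2y] zero: DF = P = 9233/10000 ≈ 0.923300
step 3 [3y] zero: DF = P = 4591/5000 ≈ 0.918200

1 1 2409/2500
2 2 9233/10000
3 3 4591/5000
DF(2y) = 9233/10000 ≈ 0.923300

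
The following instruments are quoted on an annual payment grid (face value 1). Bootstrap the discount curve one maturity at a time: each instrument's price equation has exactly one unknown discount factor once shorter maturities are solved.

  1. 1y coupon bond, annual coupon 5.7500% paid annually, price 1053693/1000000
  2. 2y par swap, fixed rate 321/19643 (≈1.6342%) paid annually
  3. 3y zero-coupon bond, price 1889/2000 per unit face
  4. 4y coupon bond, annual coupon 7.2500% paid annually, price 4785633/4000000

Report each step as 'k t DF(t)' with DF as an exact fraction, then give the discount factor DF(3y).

step 1 [1y] bond c/1=23/400: DF=(1053693/1000000 − 23/400·(0))/(1+23/400) = 2491/2500 ≈ 0.996400
step 2 [2y] swap r/1=321/19643: DF=(1 − 321/19643·(0.996400))/(1+321/19643) = 9679/10000 ≈ 0.967900
step 3 [3y] zero: DF = P = 1889/2000 ≈ 0.944500
step 4 [4y] bond c/1=29/400: DF=(4785633/4000000 − 29/400·(0.996400+0.967900+0.944500))/(1+29/400) = 9189/10000 ≈ 0.918900

1 1 2491/2500
2 2 9679/10000
3 3 1889/2000
4 4 9189/10000
DF(3y) = 1889/2000 ≈ 0.944500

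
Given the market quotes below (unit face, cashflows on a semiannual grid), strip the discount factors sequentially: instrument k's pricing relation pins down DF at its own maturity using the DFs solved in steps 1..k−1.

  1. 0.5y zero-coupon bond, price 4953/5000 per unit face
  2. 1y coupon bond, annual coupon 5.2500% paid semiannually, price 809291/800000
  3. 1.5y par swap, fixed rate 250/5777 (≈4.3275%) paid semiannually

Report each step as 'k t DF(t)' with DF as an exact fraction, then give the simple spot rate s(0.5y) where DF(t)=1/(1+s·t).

1 1/2 4953/5000
2 1 2401/2500
3 3/2 15/16
s(0.5y) = (1/(4953/5000) − 1)/(1/2) = 94/4953 ≈ 1.8978%

step 1 [0.5y] zero: DF = P = 4953/5000 ≈ 0.990600
step 2 [1y] bond c/2=21/800: DF=(809291/800000 − 21/800·(0.990600))/(1+21/800) = 2401/2500 ≈ 0.960400
step 3 [1.5y] swap r/2=125/5777: DF=(1 − 125/5777·(0.990600+0.960400))/(1+125/5777) = 15/16 ≈ 0.937500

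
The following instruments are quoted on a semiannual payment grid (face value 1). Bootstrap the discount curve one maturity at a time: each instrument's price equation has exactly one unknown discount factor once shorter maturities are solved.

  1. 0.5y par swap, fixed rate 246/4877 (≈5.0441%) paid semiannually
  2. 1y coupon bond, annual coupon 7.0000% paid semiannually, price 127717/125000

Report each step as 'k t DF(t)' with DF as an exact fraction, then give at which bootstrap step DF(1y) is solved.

1 1/2 4877/5000
2 1 4771/5000
DF(1y) is solved at step 2

step 1 [0.5y] swap r/2=123/4877: DF=(1 − 123/4877·(0))/(1+123/4877) = 4877/5000 ≈ 0.975400
step 2 [1y] bond c/2=7/200: DF=(127717/125000 − 7/200·(0.975400))/(1+7/200) = 4771/5000 ≈ 0.954200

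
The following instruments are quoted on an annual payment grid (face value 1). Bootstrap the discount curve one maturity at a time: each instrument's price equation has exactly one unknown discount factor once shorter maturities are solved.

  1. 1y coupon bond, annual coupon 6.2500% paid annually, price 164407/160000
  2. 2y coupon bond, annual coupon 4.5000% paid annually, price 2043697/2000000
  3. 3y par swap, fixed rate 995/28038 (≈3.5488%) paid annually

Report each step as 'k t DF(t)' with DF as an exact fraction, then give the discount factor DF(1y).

step 1 [1y] bond c/1=1/16: DF=(164407/160000 − 1/16·(0))/(1+1/16) = 9671/10000 ≈ 0.967100
step 2 [2y] bond c/1=9/200: DF=(2043697/2000000 − 9/200·(0.967100))/(1+9/200) = 4681/5000 ≈ 0.936200
step 3 [3y] swap r/1=995/28038: DF=(1 − 995/28038·(0.967100+0.936200))/(1+995/28038) = 1801/2000 ≈ 0.900500

1 1 9671/10000
2 2 4681/5000
3 3 1801/2000
DF(1y) = 9671/10000 ≈ 0.967100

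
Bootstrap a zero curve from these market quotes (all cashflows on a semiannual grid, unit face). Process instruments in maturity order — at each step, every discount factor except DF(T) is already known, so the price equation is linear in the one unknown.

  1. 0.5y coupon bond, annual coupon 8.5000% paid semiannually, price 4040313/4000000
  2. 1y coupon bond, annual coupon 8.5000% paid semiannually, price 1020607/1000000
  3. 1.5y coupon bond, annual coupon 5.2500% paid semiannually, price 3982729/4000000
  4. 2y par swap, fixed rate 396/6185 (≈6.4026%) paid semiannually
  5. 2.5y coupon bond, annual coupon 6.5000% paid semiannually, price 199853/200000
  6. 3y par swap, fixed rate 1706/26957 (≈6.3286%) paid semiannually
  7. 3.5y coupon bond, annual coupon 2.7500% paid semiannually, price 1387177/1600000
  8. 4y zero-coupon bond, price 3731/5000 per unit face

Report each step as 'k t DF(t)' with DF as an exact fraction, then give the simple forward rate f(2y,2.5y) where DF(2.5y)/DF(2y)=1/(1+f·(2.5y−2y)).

1 1/2 9689/10000
2 1 1879/2000
3 3/2 4607/5000
4 2 2203/2500
5 5/2 851/1000
6 3 4147/5000
7 7/2 7821/10000
8 4 3731/5000
f(2y,2.5y) = ((2203/2500)/(851/1000) − 1)/(1/2) = 302/4255 ≈ 7.0975%

step 1 [0.5y] bond c/2=17/400: DF=(4040313/4000000 − 17/400·(0))/(1+17/400) = 9689/10000 ≈ 0.968900
step 2 [1y] bond c/2=17/400: DF=(1020607/1000000 − 17/400·(0.968900))/(1+17/400) = 1879/2000 ≈ 0.939500
step 3 [1.5y] bond c/2=21/800: DF=(3982729/4000000 − 21/800·(0.968900+0.939500))/(1+21/800) = 4607/5000 ≈ 0.921400
step 4 [2y] swap r/2=198/6185: DF=(1 − 198/6185·(0.968900+0.939500+0.921400))/(1+198/6185) = 2203/2500 ≈ 0.881200
step 5 [2.5y] bond c/2=13/400: DF=(199853/200000 − 13/400·(0.968900+0.939500+0.921400+0.881200))/(1+13/400) = 851/1000 ≈ 0.851000
step 6 [3y] swap r/2=853/26957: DF=(1 − 853/26957·(0.968900+0.939500+0.921400+0.881200+0.851000))/(1+853/26957) = 4147/5000 ≈ 0.829400
step 7 [3.5y] bond c/2=11/800: DF=(1387177/1600000 − 11/800·(0.968900+0.939500+0.921400+0.881200+0.851000+0.829400))/(1+11/800) = 7821/10000 ≈ 0.782100
step 8 [4y] zero: DF = P = 3731/5000 ≈ 0.746200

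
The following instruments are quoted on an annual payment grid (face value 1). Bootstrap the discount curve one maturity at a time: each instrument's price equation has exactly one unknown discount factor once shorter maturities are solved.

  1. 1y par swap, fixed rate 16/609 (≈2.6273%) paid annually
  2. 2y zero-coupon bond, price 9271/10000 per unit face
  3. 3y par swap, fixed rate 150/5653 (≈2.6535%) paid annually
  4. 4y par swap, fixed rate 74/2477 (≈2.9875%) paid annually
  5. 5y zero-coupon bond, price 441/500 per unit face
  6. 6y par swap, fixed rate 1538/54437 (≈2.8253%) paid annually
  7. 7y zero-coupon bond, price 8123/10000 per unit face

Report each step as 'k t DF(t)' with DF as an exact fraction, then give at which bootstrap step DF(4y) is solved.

1 1 609/625
2 2 9271/10000
3 3 37/40
4 4 889/1000
5 5 441/500
6 6 4231/5000
7 7 8123/10000
DF(4y) is solved at step 4

step 1 [1y] swap r/1=16/609: DF=(1 − 16/609·(0))/(1+16/609) = 609/625 ≈ 0.974400
step 2 [2y] zero: DF = P = 9271/10000 ≈ 0.927100
step 3 [3y] swap r/1=150/5653: DF=(1 − 150/5653·(0.974400+0.927100))/(1+150/5653) = 37/40 ≈ 0.925000
step 4 [4y] swap r/1=74/2477: DF=(1 − 74/2477·(0.974400+0.927100+0.925000))/(1+74/2477) = 889/1000 ≈ 0.889000
step 5 [5y] zero: DF = P = 441/500 ≈ 0.882000
step 6 [6y] swap r/1=1538/54437: DF=(1 − 1538/54437·(0.974400+0.927100+0.925000+0.889000+0.882000))/(1+1538/54437) = 4231/5000 ≈ 0.846200
step 7 [7y] zero: DF = P = 8123/10000 ≈ 0.812300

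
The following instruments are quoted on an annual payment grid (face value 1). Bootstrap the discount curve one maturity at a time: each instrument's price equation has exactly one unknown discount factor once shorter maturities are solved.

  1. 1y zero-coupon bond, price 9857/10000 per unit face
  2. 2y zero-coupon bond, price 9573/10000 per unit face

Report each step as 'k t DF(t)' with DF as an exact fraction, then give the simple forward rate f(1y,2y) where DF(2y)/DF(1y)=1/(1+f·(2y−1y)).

1 1 9857/10000
2 2 9573/10000
f(1y,2y) = ((9857/10000)/(9573/10000) − 1)/(1) = 284/9573 ≈ 2.9667%

step 1 [1y] zero: DF = P = 9857/10000 ≈ 0.985700
step 2 [2y] zero: DF = P = 9573/10000 ≈ 0.957300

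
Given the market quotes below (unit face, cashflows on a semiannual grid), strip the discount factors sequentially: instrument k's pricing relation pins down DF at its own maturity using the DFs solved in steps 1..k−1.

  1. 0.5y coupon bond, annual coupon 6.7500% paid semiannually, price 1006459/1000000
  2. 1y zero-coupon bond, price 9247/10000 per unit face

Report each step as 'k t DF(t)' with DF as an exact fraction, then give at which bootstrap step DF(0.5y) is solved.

1 1/2 1217/1250
2 1 9247/10000
DF(0.5y) is solved at step 1

step 1 [0.5y] bond c/2=27/800: DF=(1006459/1000000 − 27/800·(0))/(1+27/800) = 1217/1250 ≈ 0.973600
step 2 [1y] zero: DF = P = 9247/10000 ≈ 0.924700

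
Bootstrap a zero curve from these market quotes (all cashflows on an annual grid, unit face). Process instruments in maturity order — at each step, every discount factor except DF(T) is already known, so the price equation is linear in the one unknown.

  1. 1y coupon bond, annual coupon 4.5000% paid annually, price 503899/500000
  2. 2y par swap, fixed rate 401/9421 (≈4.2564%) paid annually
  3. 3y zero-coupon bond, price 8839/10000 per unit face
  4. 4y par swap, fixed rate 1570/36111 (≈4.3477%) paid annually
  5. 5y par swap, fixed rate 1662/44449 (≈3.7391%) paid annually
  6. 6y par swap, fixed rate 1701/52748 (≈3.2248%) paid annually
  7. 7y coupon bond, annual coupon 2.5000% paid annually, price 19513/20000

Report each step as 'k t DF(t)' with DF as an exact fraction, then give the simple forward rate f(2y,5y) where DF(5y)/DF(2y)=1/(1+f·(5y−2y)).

step 1 [1y] bond c/1=9/200: DF=(503899/500000 − 9/200·(0))/(1+9/200) = 2411/2500 ≈ 0.964400
step 2 [2y] swap r/1=401/9421: DF=(1 − 401/9421·(0.964400))/(1+401/9421) = 4599/5000 ≈ 0.919800
step 3 [3y] zero: DF = P = 8839/10000 ≈ 0.883900
step 4 [4y] swap r/1=1570/36111: DF=(1 − 1570/36111·(0.964400+0.919800+0.883900))/(1+1570/36111) = 843/1000 ≈ 0.843000
step 5 [5y] swap r/1=1662/44449: DF=(1 − 1662/44449·(0.964400+0.919800+0.883900+0.843000))/(1+1662/44449) = 4169/5000 ≈ 0.833800
step 6 [6y] swap r/1=1701/52748: DF=(1 − 1701/52748·(0.964400+0.919800+0.883900+0.843000+0.833800))/(1+1701/52748) = 8299/10000 ≈ 0.829900
step 7 [7y] bond c/1=1/40: DF=(19513/20000 − 1/40·(0.964400+0.919800+0.883900+0.843000+0.833800+0.829900))/(1+1/40) = 1029/1250 ≈ 0.823200

1 1 2411/2500
2 2 4599/5000
3 3 8839/10000
4 4 843/1000
5 5 4169/5000
6 6 8299/10000
7 7 1029/1250
f(2y,5y) = ((4599/5000)/(4169/5000) − 1)/(3) = 430/12507 ≈ 3.4381%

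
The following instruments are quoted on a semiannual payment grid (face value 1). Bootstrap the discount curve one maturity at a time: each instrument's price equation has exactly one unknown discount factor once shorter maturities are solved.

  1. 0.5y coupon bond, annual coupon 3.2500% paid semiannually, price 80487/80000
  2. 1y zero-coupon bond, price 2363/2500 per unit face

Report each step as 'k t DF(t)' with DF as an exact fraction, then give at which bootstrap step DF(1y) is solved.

step 1 [0.5y] bond c/2=13/800: DF=(80487/80000 − 13/800·(0))/(1+13/800) = 99/100 ≈ 0.990000
step 2 [1y] zero: DF = P = 2363/2500 ≈ 0.945200

1 1/2 99/100
2 1 2363/2500
DF(1y) is solved at step 2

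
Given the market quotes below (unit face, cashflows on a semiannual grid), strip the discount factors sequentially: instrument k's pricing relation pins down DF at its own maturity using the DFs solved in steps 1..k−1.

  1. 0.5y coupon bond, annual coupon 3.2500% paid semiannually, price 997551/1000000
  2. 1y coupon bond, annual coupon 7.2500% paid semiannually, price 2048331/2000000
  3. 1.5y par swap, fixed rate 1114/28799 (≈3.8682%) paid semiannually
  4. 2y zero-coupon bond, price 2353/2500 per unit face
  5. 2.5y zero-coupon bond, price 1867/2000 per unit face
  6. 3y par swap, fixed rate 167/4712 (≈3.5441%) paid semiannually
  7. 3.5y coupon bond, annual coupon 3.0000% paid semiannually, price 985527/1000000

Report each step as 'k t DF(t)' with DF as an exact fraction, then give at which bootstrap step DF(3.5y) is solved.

1 1/2 1227/1250
2 1 477/500
3 3/2 9443/10000
4 2 2353/2500
5 5/2 1867/2000
6 3 4499/5000
7 7/2 4437/5000
DF(3.5y) is solved at step 7

step 1 [0.5y] bond c/2=13/800: DF=(997551/1000000 − 13/800·(0))/(1+13/800) = 1227/1250 ≈ 0.981600
step 2 [1y] bond c/2=29/800: DF=(2048331/2000000 − 29/800·(0.981600))/(1+29/800) = 477/500 ≈ 0.954000
step 3 [1.5y] swap r/2=557/28799: DF=(1 − 557/28799·(0.981600+0.954000))/(1+557/28799) = 9443/10000 ≈ 0.944300
step 4 [2y] zero: DF = P = 2353/2500 ≈ 0.941200
step 5 [2.5y] zero: DF = P = 1867/2000 ≈ 0.933500
step 6 [3y] swap r/2=167/9424: DF=(1 − 167/9424·(0.981600+0.954000+0.944300+0.941200+0.933500))/(1+167/9424) = 4499/5000 ≈ 0.899800
step 7 [3.5y] bond c/2=3/200: DF=(985527/1000000 − 3/200·(0.981600+0.954000+0.944300+0.941200+0.933500+0.899800))/(1+3/200) = 4437/5000 ≈ 0.887400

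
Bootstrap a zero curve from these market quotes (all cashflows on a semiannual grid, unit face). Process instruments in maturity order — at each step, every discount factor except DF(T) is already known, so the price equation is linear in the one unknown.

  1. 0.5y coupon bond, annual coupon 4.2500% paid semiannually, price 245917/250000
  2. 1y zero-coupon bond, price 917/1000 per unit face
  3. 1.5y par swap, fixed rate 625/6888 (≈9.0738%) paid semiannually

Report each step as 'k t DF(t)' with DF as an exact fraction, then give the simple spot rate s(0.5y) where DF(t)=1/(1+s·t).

1 1/2 602/625
2 1 917/1000
3 3/2 7/8
s(0.5y) = (1/(602/625) − 1)/(1/2) = 23/301 ≈ 7.6412%

step 1 [0.5y] bond c/2=17/800: DF=(245917/250000 − 17/800·(0))/(1+17/800) = 602/625 ≈ 0.963200
step 2 [1y] zero: DF = P = 917/1000 ≈ 0.917000
step 3 [1.5y] swap r/2=625/13776: DF=(1 − 625/13776·(0.963200+0.917000))/(1+625/13776) = 7/8 ≈ 0.875000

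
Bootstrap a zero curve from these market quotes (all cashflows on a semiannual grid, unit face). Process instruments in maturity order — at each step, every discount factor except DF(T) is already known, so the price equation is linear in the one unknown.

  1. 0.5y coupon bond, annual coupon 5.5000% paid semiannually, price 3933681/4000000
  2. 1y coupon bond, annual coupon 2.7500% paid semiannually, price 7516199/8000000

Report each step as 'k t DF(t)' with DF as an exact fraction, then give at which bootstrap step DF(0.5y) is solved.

1 1/2 9571/10000
2 1 4569/5000
DF(0.5y) is solved at step 1

step 1 [0.5y] bond c/2=11/400: DF=(3933681/4000000 − 11/400·(0))/(1+11/400) = 9571/10000 ≈ 0.957100
step 2 [1y] bond c/2=11/800: DF=(7516199/8000000 − 11/800·(0.957100))/(1+11/800) = 4569/5000 ≈ 0.913800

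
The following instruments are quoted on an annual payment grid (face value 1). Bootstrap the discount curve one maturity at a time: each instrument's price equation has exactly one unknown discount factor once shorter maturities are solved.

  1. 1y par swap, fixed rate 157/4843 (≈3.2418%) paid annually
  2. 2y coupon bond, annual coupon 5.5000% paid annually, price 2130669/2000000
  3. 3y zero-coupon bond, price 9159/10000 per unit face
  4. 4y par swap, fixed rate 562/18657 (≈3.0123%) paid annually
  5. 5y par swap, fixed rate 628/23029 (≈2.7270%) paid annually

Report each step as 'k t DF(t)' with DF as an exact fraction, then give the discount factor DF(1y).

step 1 [1y] swap r/1=157/4843: DF=(1 − 157/4843·(0))/(1+157/4843) = 4843/5000 ≈ 0.968600
step 2 [2y] bond c/1=11/200: DF=(2130669/2000000 − 11/200·(0.968600))/(1+11/200) = 9593/10000 ≈ 0.959300
step 3 [3y] zero: DF = P = 9159/10000 ≈ 0.915900
step 4 [4y] swap r/1=562/18657: DF=(1 − 562/18657·(0.968600+0.959300+0.915900))/(1+562/18657) = 2219/2500 ≈ 0.887600
step 5 [5y] swap r/1=628/23029: DF=(1 − 628/23029·(0.968600+0.959300+0.915900+0.887600))/(1+628/23029) = 1093/1250 ≈ 0.874400

1 1 4843/5000
2 2 9593/10000
3 3 9159/10000
4 4 2219/2500
5 5 1093/1250
DF(1y) = 4843/5000 ≈ 0.968600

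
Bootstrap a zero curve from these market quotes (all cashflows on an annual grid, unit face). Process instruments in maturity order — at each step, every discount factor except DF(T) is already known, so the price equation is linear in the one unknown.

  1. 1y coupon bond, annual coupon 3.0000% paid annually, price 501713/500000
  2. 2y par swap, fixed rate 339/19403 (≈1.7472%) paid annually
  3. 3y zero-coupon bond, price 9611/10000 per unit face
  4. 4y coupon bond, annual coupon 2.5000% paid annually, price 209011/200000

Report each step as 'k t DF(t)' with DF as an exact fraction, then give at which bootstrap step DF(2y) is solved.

step 1 [1y] bond c/1=3/100: DF=(501713/500000 − 3/100·(0))/(1+3/100) = 4871/5000 ≈ 0.974200
step 2 [2y] swap r/1=339/19403: DF=(1 − 339/19403·(0.974200))/(1+339/19403) = 9661/10000 ≈ 0.966100
step 3 [3y] zero: DF = P = 9611/10000 ≈ 0.961100
step 4 [4y] bond c/1=1/40: DF=(209011/200000 − 1/40·(0.974200+0.966100+0.961100))/(1+1/40) = 593/625 ≈ 0.948800

1 1 4871/5000
2 2 9661/10000
3 3 9611/10000
4 4 593/625
DF(2y) is solved at step 2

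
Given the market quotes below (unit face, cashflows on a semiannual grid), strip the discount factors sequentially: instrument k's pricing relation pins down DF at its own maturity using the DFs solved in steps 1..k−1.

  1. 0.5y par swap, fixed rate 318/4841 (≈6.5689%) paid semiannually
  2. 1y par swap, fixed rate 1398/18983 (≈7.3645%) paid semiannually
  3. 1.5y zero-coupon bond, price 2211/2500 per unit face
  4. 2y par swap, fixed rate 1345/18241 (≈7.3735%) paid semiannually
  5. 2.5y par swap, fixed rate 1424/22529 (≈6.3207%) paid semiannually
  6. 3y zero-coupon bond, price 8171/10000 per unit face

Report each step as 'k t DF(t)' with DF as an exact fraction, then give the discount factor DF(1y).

1 1/2 4841/5000
2 1 9301/10000
3 3/2 2211/2500
4 2 1731/2000
5 5/2 536/625
6 3 8171/10000
DF(1y) = 9301/10000 ≈ 0.930100

step 1 [0.5y] swap r/2=159/4841: DF=(1 − 159/4841·(0))/(1+159/4841) = 4841/5000 ≈ 0.968200
step 2 [1y] swap r/2=699/18983: DF=(1 − 699/18983·(0.968200))/(1+699/18983) = 9301/10000 ≈ 0.930100
step 3 [1.5y] zero: DF = P = 2211/2500 ≈ 0.884400
step 4 [2y] swap r/2=1345/36482: DF=(1 − 1345/36482·(0.968200+0.930100+0.884400))/(1+1345/36482) = 1731/2000 ≈ 0.865500
step 5 [2.5y] swap r/2=712/22529: DF=(1 − 712/22529·(0.968200+0.930100+0.884400+0.865500))/(1+712/22529) = 536/625 ≈ 0.857600
step 6 [3y] zero: DF = P = 8171/10000 ≈ 0.817100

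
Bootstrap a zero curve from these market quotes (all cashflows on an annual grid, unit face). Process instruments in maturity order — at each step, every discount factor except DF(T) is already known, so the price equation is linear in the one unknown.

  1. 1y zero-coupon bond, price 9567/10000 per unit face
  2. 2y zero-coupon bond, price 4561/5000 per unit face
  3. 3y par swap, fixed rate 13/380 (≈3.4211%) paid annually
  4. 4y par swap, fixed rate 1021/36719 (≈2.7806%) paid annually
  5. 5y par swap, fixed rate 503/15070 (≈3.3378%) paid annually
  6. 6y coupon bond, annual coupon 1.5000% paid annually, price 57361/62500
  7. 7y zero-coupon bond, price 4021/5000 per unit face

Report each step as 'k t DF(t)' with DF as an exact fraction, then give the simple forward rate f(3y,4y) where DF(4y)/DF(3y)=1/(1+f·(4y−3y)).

1 1 9567/10000
2 2 4561/5000
3 3 9051/10000
4 4 8979/10000
5 5 8491/10000
6 6 4187/5000
7 7 4021/5000
f(3y,4y) = ((9051/10000)/(8979/10000) − 1)/(1) = 24/2993 ≈ 0.8019%

step 1 [1y] zero: DF = P = 9567/10000 ≈ 0.956700
step 2 [2y] zero: DF = P = 4561/5000 ≈ 0.912200
step 3 [3y] swap r/1=13/380: DF=(1 − 13/380·(0.956700+0.912200))/(1+13/380) = 9051/10000 ≈ 0.905100
step 4 [4y] swap r/1=1021/36719: DF=(1 − 1021/36719·(0.956700+0.912200+0.905100))/(1+1021/36719) = 8979/10000 ≈ 0.897900
step 5 [5y] swap r/1=503/15070: DF=(1 − 503/15070·(0.956700+0.912200+0.905100+0.897900))/(1+503/15070) = 8491/10000 ≈ 0.849100
step 6 [6y] bond c/1=3/200: DF=(57361/62500 − 3/200·(0.956700+0.912200+0.905100+0.897900+0.849100))/(1+3/200) = 4187/5000 ≈ 0.837400
step 7 [7y] zero: DF = P = 4021/5000 ≈ 0.804200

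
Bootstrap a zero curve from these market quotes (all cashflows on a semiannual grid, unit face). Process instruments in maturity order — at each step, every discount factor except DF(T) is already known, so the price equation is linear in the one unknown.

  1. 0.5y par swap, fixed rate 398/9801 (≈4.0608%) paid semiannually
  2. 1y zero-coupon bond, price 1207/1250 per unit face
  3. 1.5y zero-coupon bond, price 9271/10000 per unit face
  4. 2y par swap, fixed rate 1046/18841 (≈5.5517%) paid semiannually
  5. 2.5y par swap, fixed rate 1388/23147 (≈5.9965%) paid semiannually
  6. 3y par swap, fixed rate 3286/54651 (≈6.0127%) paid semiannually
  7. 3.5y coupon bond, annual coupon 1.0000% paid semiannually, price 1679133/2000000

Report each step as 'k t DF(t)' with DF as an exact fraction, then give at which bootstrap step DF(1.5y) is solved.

step 1 [0.5y] swap r/2=199/9801: DF=(1 − 199/9801·(0))/(1+199/9801) = 9801/10000 ≈ 0.980100
step 2 [1y] zero: DF = P = 1207/1250 ≈ 0.965600
step 3 [1.5y] zero: DF = P = 9271/10000 ≈ 0.927100
step 4 [2y] swap r/2=523/18841: DF=(1 − 523/18841·(0.980100+0.965600+0.927100))/(1+523/18841) = 4477/5000 ≈ 0.895400
step 5 [2.5y] swap r/2=694/23147: DF=(1 − 694/23147·(0.980100+0.965600+0.927100+0.895400))/(1+694/23147) = 2153/2500 ≈ 0.861200
step 6 [3y] swap r/2=1643/54651: DF=(1 − 1643/54651·(0.980100+0.965600+0.927100+0.895400+0.861200))/(1+1643/54651) = 8357/10000 ≈ 0.835700
step 7 [3.5y] bond c/2=1/200: DF=(1679133/2000000 − 1/200·(0.980100+0.965600+0.927100+0.895400+0.861200+0.835700))/(1+1/200) = 4041/5000 ≈ 0.808200

1 1/2 9801/10000
2 1 1207/1250
3 3/2 9271/10000
4 2 4477/5000
5 5/2 2153/2500
6 3 8357/10000
7 7/2 4041/5000
DF(1.5y) is solved at step 3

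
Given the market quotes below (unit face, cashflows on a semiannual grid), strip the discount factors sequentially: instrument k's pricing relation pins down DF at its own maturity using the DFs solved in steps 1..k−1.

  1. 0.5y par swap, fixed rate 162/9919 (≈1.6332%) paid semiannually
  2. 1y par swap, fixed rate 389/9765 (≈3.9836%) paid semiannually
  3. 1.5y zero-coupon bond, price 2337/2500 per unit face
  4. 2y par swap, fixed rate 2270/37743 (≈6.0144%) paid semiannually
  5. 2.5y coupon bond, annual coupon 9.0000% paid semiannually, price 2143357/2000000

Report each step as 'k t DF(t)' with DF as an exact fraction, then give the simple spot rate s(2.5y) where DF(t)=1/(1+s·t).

1 1/2 9919/10000
2 1 9611/10000
3 3/2 2337/2500
4 2 1773/2000
5 5/2 863/1000
s(2.5y) = (1/(863/1000) − 1)/(5/2) = 274/4315 ≈ 6.3499%

step 1 [0.5y] swap r/2=81/9919: DF=(1 − 81/9919·(0))/(1+81/9919) = 9919/10000 ≈ 0.991900
step 2 [1y] swap r/2=389/19530: DF=(1 − 389/19530·(0.991900))/(1+389/19530) = 9611/10000 ≈ 0.961100
step 3 [1.5y] zero: DF = P = 2337/2500 ≈ 0.934800
step 4 [2y] swap r/2=1135/37743: DF=(1 − 1135/37743·(0.991900+0.961100+0.934800))/(1+1135/37743) = 1773/2000 ≈ 0.886500
step 5 [2.5y] bond c/2=9/200: DF=(2143357/2000000 − 9/200·(0.991900+0.961100+0.934800+0.886500))/(1+9/200) = 863/1000 ≈ 0.863000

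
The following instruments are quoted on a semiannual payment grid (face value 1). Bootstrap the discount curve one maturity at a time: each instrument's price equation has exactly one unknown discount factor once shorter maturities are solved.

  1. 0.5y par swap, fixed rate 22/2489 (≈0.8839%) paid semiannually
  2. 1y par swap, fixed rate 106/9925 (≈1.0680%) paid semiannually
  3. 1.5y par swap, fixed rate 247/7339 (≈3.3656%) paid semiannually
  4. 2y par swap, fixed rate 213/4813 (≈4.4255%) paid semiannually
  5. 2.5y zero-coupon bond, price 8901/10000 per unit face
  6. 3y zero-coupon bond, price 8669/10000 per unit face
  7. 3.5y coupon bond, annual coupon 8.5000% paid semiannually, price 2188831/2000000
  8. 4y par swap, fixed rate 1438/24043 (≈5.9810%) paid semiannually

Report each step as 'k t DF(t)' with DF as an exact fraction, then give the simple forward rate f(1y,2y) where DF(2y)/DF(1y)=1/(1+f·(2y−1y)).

1 1/2 2489/2500
2 1 4947/5000
3 3/2 4753/5000
4 2 2287/2500
5 5/2 8901/10000
6 3 8669/10000
7 7/2 2053/2500
8 4 7843/10000
f(1y,2y) = ((4947/5000)/(2287/2500) − 1)/(1) = 373/4574 ≈ 8.1548%

step 1 [0.5y] swap r/2=11/2489: DF=(1 − 11/2489·(0))/(1+11/2489) = 2489/2500 ≈ 0.995600
step 2 [1y] swap r/2=53/9925: DF=(1 − 53/9925·(0.995600))/(1+53/9925) = 4947/5000 ≈ 0.989400
step 3 [1.5y] swap r/2=247/14678: DF=(1 − 247/14678·(0.995600+0.989400))/(1+247/14678) = 4753/5000 ≈ 0.950600
step 4 [2y] swap r/2=213/9626: DF=(1 − 213/9626·(0.995600+0.989400+0.950600))/(1+213/9626) = 2287/2500 ≈ 0.914800
step 5 [2.5y] zero: DF = P = 8901/10000 ≈ 0.890100
step 6 [3y] zero: DF = P = 8669/10000 ≈ 0.866900
step 7 [3.5y] bond c/2=17/400: DF=(2188831/2000000 − 17/400·(0.995600+0.989400+0.950600+0.914800+0.890100+0.866900))/(1+17/400) = 2053/2500 ≈ 0.821200
step 8 [4y] swap r/2=719/24043: DF=(1 − 719/24043·(0.995600+0.989400+0.950600+0.914800+0.890100+0.866900+0.821200))/(1+719/24043) = 7843/10000 ≈ 0.784300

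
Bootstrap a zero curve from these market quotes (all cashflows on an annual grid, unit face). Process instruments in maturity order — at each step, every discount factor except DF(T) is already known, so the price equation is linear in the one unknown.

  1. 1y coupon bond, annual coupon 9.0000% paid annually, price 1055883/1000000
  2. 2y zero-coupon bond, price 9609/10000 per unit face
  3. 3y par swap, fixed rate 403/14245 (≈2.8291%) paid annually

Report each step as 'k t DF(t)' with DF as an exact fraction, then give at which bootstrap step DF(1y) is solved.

step 1 [1y] bond c/1=9/100: DF=(1055883/1000000 − 9/100·(0))/(1+9/100) = 9687/10000 ≈ 0.968700
step 2 [2y] zero: DF = P = 9609/10000 ≈ 0.960900
step 3 [3y] swap r/1=403/14245: DF=(1 − 403/14245·(0.968700+0.960900))/(1+403/14245) = 4597/5000 ≈ 0.919400

1 1 9687/10000
2 2 9609/10000
3 3 4597/5000
DF(1y) is solved at step 1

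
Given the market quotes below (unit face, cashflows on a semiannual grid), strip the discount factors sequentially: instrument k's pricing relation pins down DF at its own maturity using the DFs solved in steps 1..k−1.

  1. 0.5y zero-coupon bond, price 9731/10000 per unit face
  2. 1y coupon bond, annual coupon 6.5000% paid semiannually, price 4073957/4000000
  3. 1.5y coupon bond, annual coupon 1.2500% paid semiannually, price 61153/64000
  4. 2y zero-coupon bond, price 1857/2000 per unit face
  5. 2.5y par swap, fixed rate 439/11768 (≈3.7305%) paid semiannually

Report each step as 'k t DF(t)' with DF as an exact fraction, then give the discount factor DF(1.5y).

1 1/2 9731/10000
2 1 4779/5000
3 3/2 586/625
4 2 1857/2000
5 5/2 4561/5000
DF(1.5y) = 586/625 ≈ 0.937600

step 1 [0.5y] zero: DF = P = 9731/10000 ≈ 0.973100
step 2 [1y] bond c/2=13/400: DF=(4073957/4000000 − 13/400·(0.973100))/(1+13/400) = 4779/5000 ≈ 0.955800
step 3 [1.5y] bond c/2=1/160: DF=(61153/64000 − 1/160·(0.973100+0.955800))/(1+1/160) = 586/625 ≈ 0.937600
step 4 [2y] zero: DF = P = 1857/2000 ≈ 0.928500
step 5 [2.5y] swap r/2=439/23536: DF=(1 − 439/23536·(0.973100+0.955800+0.937600+0.928500))/(1+439/23536) = 4561/5000 ≈ 0.912200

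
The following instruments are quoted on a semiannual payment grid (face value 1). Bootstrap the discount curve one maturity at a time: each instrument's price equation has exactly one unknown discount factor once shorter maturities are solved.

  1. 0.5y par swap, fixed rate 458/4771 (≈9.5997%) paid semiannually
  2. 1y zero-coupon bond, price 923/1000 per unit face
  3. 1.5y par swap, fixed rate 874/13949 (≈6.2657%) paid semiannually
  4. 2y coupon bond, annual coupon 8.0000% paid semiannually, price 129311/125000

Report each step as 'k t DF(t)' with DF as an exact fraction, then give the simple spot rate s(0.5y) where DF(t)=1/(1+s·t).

1 1/2 4771/5000
2 1 923/1000
3 3/2 4563/5000
4 2 4437/5000
s(0.5y) = (1/(4771/5000) − 1)/(1/2) = 458/4771 ≈ 9.5997%

step 1 [0.5y] swap r/2=229/4771: DF=(1 − 229/4771·(0))/(1+229/4771) = 4771/5000 ≈ 0.954200
step 2 [1y] zero: DF = P = 923/1000 ≈ 0.923000
step 3 [1.5y] swap r/2=437/13949: DF=(1 − 437/13949·(0.954200+0.923000))/(1+437/13949) = 4563/5000 ≈ 0.912600
step 4 [2y] bond c/2=1/25: DF=(129311/125000 − 1/25·(0.954200+0.923000+0.912600))/(1+1/25) = 4437/5000 ≈ 0.887400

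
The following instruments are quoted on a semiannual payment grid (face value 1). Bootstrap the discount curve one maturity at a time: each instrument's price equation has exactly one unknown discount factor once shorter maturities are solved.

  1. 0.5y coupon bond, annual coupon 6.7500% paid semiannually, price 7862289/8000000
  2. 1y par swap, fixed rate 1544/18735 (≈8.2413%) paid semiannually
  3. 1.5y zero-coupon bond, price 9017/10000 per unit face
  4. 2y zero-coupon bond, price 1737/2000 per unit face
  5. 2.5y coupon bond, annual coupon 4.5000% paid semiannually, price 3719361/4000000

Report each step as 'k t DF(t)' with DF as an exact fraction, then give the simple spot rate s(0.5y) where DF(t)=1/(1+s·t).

step 1 [0.5y] bond c/2=27/800: DF=(7862289/8000000 − 27/800·(0))/(1+27/800) = 9507/10000 ≈ 0.950700
step 2 [1y] swap r/2=772/18735: DF=(1 − 772/18735·(0.950700))/(1+772/18735) = 2307/2500 ≈ 0.922800
step 3 [1.5y] zero: DF = P = 9017/10000 ≈ 0.901700
step 4 [2y] zero: DF = P = 1737/2000 ≈ 0.868500
step 5 [2.5y] bond c/2=9/400: DF=(3719361/4000000 − 9/400·(0.950700+0.922800+0.901700+0.868500))/(1+9/400) = 2073/2500 ≈ 0.829200

1 1/2 9507/10000
2 1 2307/2500
3 3/2 9017/10000
4 2 1737/2000
5 5/2 2073/2500
s(0.5y) = (1/(9507/10000) − 1)/(1/2) = 986/9507 ≈ 10.3713%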